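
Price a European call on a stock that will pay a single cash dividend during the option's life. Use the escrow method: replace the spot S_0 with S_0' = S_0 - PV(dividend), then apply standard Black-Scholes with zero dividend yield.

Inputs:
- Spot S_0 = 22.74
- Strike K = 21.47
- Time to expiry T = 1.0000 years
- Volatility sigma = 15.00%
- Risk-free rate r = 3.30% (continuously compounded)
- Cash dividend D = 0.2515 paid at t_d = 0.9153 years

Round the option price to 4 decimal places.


Answer: Price = 2.3328

Derivation:
PV(D) = D * exp(-r * t_d) = 0.2515 * 0.97024671 = 0.24401705
S_0' = S_0 - PV(D) = 22.7400 - 0.24401705 = 22.49598295
d1 = (ln(S_0'/K) + (r + sigma^2/2)*T) / (sigma*sqrt(T)) = 0.60620097
d2 = d1 - sigma*sqrt(T) = 0.45620097
exp(-rT) = 0.96753856
N(d1) = 0.72780935; N(d2) = 0.67587727
C = S_0' * N(d1) - K * exp(-rT) * N(d2) = 22.49598295 * 0.72780935 - 21.4700 * 0.96753856 * 0.67587727 = 2.3328


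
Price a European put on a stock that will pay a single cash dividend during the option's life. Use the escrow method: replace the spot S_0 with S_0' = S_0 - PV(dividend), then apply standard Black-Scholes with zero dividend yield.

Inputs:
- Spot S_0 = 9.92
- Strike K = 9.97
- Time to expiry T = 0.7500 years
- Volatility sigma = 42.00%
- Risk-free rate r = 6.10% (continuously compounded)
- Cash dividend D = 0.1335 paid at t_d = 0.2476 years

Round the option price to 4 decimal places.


PV(D) = D * exp(-r * t_d) = 0.1335 * 0.98500989 = 0.13149882
S_0' = S_0 - PV(D) = 9.9200 - 0.13149882 = 9.78850118
d1 = (ln(S_0'/K) + (r + sigma^2/2)*T) / (sigma*sqrt(T)) = 0.25713466
d2 = d1 - sigma*sqrt(T) = -0.10659600
exp(-rT) = 0.95528075
N(-d1) = 0.39853741; N(-d2) = 0.54244526
P = K * exp(-rT) * N(-d2) - S_0' * N(-d1) = 9.9700 * 0.95528075 * 0.54244526 - 9.78850118 * 0.39853741 = 1.2652

Answer: Price = 1.2652


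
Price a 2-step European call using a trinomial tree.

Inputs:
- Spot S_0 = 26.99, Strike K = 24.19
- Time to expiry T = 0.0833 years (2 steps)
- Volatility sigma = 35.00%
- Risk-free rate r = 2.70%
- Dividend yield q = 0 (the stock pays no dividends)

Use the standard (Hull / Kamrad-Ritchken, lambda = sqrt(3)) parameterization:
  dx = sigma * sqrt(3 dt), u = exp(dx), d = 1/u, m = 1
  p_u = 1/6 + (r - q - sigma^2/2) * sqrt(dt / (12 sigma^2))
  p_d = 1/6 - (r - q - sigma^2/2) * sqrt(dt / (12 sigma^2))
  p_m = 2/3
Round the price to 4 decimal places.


Answer: Price = V(0,0) = 3.0249

Derivation:
dt = T/N = 0.041650; dx = sigma*sqrt(3*dt) = 0.123719
u = exp(dx) = 1.131698; d = 1/u = 0.883628
p_u = 0.160902, p_m = 0.666667, p_d = 0.172432
Discount per step: exp(-r*dt) = 0.998876
Stock lattice S(k, j) with j the centered position index:
  k=0: S(0,+0) = 26.9900
  k=1: S(1,-1) = 23.8491; S(1,+0) = 26.9900; S(1,+1) = 30.5445
  k=2: S(2,-2) = 21.0738; S(2,-1) = 23.8491; S(2,+0) = 26.9900; S(2,+1) = 30.5445; S(2,+2) = 34.5672
Terminal payoffs V(N, j) = max(S_T - K, 0):
  V(2,-2) = 0.000000; V(2,-1) = 0.000000; V(2,+0) = 2.800000; V(2,+1) = 6.354522; V(2,+2) = 10.377167
Backward induction: V(k, j) = exp(-r*dt) * [p_u * V(k+1, j+1) + p_m * V(k+1, j) + p_d * V(k+1, j-1)]
  V(1,-1) = exp(-r*dt) * [p_u*2.800000 + p_m*0.000000 + p_d*0.000000] = 0.450018
  V(1,+0) = exp(-r*dt) * [p_u*6.354522 + p_m*2.800000 + p_d*0.000000] = 2.885872
  V(1,+1) = exp(-r*dt) * [p_u*10.377167 + p_m*6.354522 + p_d*2.800000] = 6.381679
  V(0,+0) = exp(-r*dt) * [p_u*6.381679 + p_m*2.885872 + p_d*0.450018] = 3.024930


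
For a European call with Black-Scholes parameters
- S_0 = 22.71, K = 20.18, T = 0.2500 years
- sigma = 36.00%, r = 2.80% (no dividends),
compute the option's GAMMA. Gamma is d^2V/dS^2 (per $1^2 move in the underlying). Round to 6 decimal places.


d1 = 0.7850741177; d2 = 0.6050741177
phi(d1) = 0.2931387542; exp(-qT) = 1.0000000000; exp(-rT) = 0.9930244429
Gamma = exp(-qT) * phi(d1) / (S * sigma * sqrt(T)) = 1.0000000000 * 0.2931387542 / (22.7100 * 0.3600 * 0.5000000000) = 0.071711

Answer: Gamma = 0.071711


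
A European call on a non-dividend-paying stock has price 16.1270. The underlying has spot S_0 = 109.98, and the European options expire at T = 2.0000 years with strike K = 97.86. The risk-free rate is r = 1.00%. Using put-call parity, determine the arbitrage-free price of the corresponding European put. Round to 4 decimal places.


Put-call parity: C - P = S_0 * exp(-qT) - K * exp(-rT).
S_0 * exp(-qT) = 109.9800 * 1.00000000 = 109.98000000
K * exp(-rT) = 97.8600 * 0.98019867 = 95.92224217
P = C - S*exp(-qT) + K*exp(-rT)
P = 16.1270 - 109.98000000 + 95.92224217 = 2.0692

Answer: Put price = 2.0692


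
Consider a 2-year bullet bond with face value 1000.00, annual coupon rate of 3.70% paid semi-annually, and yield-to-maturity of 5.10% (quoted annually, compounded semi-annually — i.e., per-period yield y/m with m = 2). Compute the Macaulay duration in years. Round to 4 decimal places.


Coupon per period c = face * coupon_rate / m = 18.500000
Periods per year m = 2; per-period yield y/m = 0.025500
Number of cashflows N = 4
Cashflows (t years, CF_t, discount factor 1/(1+y/m)^(m*t), PV):
  t = 0.5000: CF_t = 18.500000, DF = 0.975134, PV = 18.039980
  t = 1.0000: CF_t = 18.500000, DF = 0.950886, PV = 17.591400
  t = 1.5000: CF_t = 18.500000, DF = 0.927242, PV = 17.153973
  t = 2.0000: CF_t = 1018.500000, DF = 0.904185, PV = 920.912514
Price P = sum_t PV_t = 973.697868
Macaulay numerator sum_t t * PV_t:
  t * PV_t at t = 0.5000: 9.019990
  t * PV_t at t = 1.0000: 17.591400
  t * PV_t at t = 1.5000: 25.730960
  t * PV_t at t = 2.0000: 1841.825028
Macaulay duration D = (sum_t t * PV_t) / P = 1894.167378 / 973.697868 = 1.945334

Answer: Macaulay duration = 1.9453 years


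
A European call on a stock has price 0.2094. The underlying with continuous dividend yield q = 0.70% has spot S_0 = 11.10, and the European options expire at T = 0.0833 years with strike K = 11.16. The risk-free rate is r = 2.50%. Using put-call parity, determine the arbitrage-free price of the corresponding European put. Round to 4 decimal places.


Answer: Put price = 0.2527

Derivation:
Put-call parity: C - P = S_0 * exp(-qT) - K * exp(-rT).
S_0 * exp(-qT) = 11.1000 * 0.99941707 = 11.09352948
K * exp(-rT) = 11.1600 * 0.99791967 = 11.13678348
P = C - S*exp(-qT) + K*exp(-rT)
P = 0.2094 - 11.09352948 + 11.13678348 = 0.2527


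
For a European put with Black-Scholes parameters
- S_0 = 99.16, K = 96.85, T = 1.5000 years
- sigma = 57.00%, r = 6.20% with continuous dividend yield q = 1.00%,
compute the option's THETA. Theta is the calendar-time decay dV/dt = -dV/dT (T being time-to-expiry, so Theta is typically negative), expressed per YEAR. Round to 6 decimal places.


Answer: Theta = -5.150849

Derivation:
d1 = 0.4945481363; d2 = -0.2035564404
phi(d1) = 0.3530210957; exp(-qT) = 0.9851119396; exp(-rT) = 0.9111935003
Theta = -S*exp(-qT)*phi(d1)*sigma/(2*sqrt(T)) + r*K*exp(-rT)*N(-d2) - q*S*exp(-qT)*N(-d1)
N(-d1) = 0.3104595599; N(-d2) = 0.5806499321; sqrt(T) = 1.2247448714
Term 1 = -99.1600 * 0.9851119396 * 0.3530210957 * 0.5700 / (2 * 1.2247448714) = -8.0245740662
Term 2 = 0.0620 * 96.8500 * 0.9111935003 * 0.5806499321 = 3.1769933614
Term 3 = -0.0100 * 99.1600 * 0.9851119396 * 0.3104595599 = -0.3032683849
Theta = -8.0245740662 + (3.1769933614) + (-0.3032683849) = -5.150849


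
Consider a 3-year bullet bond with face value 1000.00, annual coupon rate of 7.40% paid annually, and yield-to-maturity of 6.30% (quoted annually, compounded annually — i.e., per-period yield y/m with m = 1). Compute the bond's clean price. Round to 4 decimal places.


Answer: Price = 1029.2407

Derivation:
Coupon per period c = face * coupon_rate / m = 74.000000
Periods per year m = 1; per-period yield y/m = 0.063000
Number of cashflows N = 3
Cashflows (t years, CF_t, discount factor 1/(1+y/m)^(m*t), PV):
  t = 1.0000: CF_t = 74.000000, DF = 0.940734, PV = 69.614299
  t = 2.0000: CF_t = 74.000000, DF = 0.884980, PV = 65.488522
  t = 3.0000: CF_t = 1074.000000, DF = 0.832531, PV = 894.137867
Price P = sum_t PV_t = 1029.240688


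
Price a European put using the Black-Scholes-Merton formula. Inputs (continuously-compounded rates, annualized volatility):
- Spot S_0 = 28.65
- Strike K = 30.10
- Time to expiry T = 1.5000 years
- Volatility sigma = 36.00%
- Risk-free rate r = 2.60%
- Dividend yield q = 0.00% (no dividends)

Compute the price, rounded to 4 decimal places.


Answer: Price = 5.1757

Derivation:
d1 = (ln(S/K) + (r - q + 0.5*sigma^2) * T) / (sigma * sqrt(T)) = 0.19693052
d2 = d1 - sigma * sqrt(T) = -0.24397764
exp(-rT) = 0.96175071; exp(-qT) = 1.00000000
P = K * exp(-rT) * N(-d2) - S_0 * exp(-qT) * N(-d1)
N(-d1) = 0.42194096; N(-d2) = 0.59637593
P = 30.1000 * 0.96175071 * 0.59637593 - 28.6500 * 1.00000000 * 0.42194096 = 5.1757


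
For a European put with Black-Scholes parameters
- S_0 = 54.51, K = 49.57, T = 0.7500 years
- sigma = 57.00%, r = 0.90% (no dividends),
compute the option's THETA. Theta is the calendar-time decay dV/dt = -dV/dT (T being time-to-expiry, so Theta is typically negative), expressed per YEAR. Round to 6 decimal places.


d1 = 0.4529380909; d2 = -0.0406963893
phi(d1) = 0.3600490559; exp(-qT) = 1.0000000000; exp(-rT) = 0.9932727301
Theta = -S*exp(-qT)*phi(d1)*sigma/(2*sqrt(T)) + r*K*exp(-rT)*N(-d2) - q*S*exp(-qT)*N(-d1)
N(-d1) = 0.3252966608; N(-d2) = 0.5162310299; sqrt(T) = 0.8660254038
Term 1 = -54.5100 * 1.0000000000 * 0.3600490559 * 0.5700 / (2 * 0.8660254038) = -6.4588037210
Term 2 = 0.0090 * 49.5700 * 0.9932727301 * 0.5162310299 = 0.2287568177
Term 3 = 0 (no dividend yield, q = 0)
Theta = -6.4588037210 + (0.2287568177) + (0.0000000000) = -6.230047

Answer: Theta = -6.230047


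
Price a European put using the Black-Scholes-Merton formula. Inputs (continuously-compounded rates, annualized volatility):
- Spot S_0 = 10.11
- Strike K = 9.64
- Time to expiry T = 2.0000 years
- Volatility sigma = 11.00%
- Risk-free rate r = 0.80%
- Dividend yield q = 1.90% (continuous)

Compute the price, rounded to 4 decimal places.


Answer: Price = 0.4808

Derivation:
d1 = (ln(S/K) + (r - q + 0.5*sigma^2) * T) / (sigma * sqrt(T)) = 0.24237001
d2 = d1 - sigma * sqrt(T) = 0.08680651
exp(-rT) = 0.98412732; exp(-qT) = 0.96271294
P = K * exp(-rT) * N(-d2) - S_0 * exp(-qT) * N(-d1)
N(-d1) = 0.40424674; N(-d2) = 0.46541265
P = 9.6400 * 0.98412732 * 0.46541265 - 10.1100 * 0.96271294 * 0.40424674 = 0.4808


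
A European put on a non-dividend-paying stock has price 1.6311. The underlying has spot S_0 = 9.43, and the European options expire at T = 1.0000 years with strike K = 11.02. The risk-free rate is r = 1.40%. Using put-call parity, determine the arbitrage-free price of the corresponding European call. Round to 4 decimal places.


Put-call parity: C - P = S_0 * exp(-qT) - K * exp(-rT).
S_0 * exp(-qT) = 9.4300 * 1.00000000 = 9.43000000
K * exp(-rT) = 11.0200 * 0.98609754 = 10.86679494
C = P + S*exp(-qT) - K*exp(-rT)
C = 1.6311 + 9.43000000 - 10.86679494 = 0.1943

Answer: Call price = 0.1943


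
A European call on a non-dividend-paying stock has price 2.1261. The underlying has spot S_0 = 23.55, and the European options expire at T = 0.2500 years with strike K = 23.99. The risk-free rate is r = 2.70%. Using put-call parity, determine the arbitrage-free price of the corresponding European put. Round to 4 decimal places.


Answer: Put price = 2.4047

Derivation:
Put-call parity: C - P = S_0 * exp(-qT) - K * exp(-rT).
S_0 * exp(-qT) = 23.5500 * 1.00000000 = 23.55000000
K * exp(-rT) = 23.9900 * 0.99327273 = 23.82861279
P = C - S*exp(-qT) + K*exp(-rT)
P = 2.1261 - 23.55000000 + 23.82861279 = 2.4047


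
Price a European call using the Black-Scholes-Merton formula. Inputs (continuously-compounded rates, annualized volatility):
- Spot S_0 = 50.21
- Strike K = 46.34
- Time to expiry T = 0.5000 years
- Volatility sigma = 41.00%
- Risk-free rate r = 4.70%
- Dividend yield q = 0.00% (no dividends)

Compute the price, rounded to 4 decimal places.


Answer: Price = 8.3206

Derivation:
d1 = (ln(S/K) + (r - q + 0.5*sigma^2) * T) / (sigma * sqrt(T)) = 0.50267942
d2 = d1 - sigma * sqrt(T) = 0.21276564
exp(-rT) = 0.97677397; exp(-qT) = 1.00000000
C = S_0 * exp(-qT) * N(d1) - K * exp(-rT) * N(d2)
N(d1) = 0.69240516; N(d2) = 0.58424512
C = 50.2100 * 1.00000000 * 0.69240516 - 46.3400 * 0.97677397 * 0.58424512 = 8.3206


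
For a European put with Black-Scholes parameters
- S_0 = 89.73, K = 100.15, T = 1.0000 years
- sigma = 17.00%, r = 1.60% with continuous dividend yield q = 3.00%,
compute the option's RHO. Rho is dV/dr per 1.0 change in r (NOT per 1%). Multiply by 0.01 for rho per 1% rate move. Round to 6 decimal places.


d1 = -0.6436111812; d2 = -0.8136111812
phi(d1) = 0.3243097474; exp(-qT) = 0.9704455335; exp(-rT) = 0.9841273201
N(-d2) = 0.7920661348
Rho = -K*T*exp(-rT)*N(-d2) = -100.1500 * 1.0000 * 0.9841273201 * 0.7920661348 = -78.066316

Answer: Rho = -78.066316


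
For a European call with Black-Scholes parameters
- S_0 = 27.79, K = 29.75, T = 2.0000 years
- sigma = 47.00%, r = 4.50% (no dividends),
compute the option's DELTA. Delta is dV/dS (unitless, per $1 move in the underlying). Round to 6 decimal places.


Answer: Delta = 0.642522

Derivation:
d1 = 0.3652087848; d2 = -0.2994715895
phi(d1) = 0.3732050564; exp(-qT) = 1.0000000000; exp(-rT) = 0.9139311853
N(d1) = 0.6425222194
Delta = exp(-qT) * N(d1) = 1.0000000000 * 0.6425222194 = 0.642522


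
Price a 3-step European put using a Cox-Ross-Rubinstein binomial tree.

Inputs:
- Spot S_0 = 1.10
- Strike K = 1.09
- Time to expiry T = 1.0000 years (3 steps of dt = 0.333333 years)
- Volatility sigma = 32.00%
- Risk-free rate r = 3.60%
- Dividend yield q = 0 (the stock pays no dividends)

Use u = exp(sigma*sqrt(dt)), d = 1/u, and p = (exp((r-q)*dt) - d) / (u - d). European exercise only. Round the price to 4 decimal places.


Answer: Price = V(0,0) = 0.1250

Derivation:
dt = T/N = 0.333333
u = exp(sigma*sqrt(dt)) = 1.202920; d = 1/u = 0.831310
p = (exp((r-q)*dt) - d) / (u - d) = 0.486429
Discount per step: exp(-r*dt) = 0.988072
Stock lattice S(k, i) with i counting down-moves:
  k=0: S(0,0) = 1.1000
  k=1: S(1,0) = 1.3232; S(1,1) = 0.9144
  k=2: S(2,0) = 1.5917; S(2,1) = 1.1000; S(2,2) = 0.7602
  k=3: S(3,0) = 1.9147; S(3,1) = 1.3232; S(3,2) = 0.9144; S(3,3) = 0.6319
Terminal payoffs V(N, i) = max(K - S_T, 0):
  V(3,0) = 0.000000; V(3,1) = 0.000000; V(3,2) = 0.175559; V(3,3) = 0.458051
Backward induction: V(k, i) = exp(-r*dt) * [p * V(k+1, i) + (1-p) * V(k+1, i+1)].
  V(2,0) = exp(-r*dt) * [p*0.000000 + (1-p)*0.000000] = 0.000000
  V(2,1) = exp(-r*dt) * [p*0.000000 + (1-p)*0.175559] = 0.089086
  V(2,2) = exp(-r*dt) * [p*0.175559 + (1-p)*0.458051] = 0.316814
  V(1,0) = exp(-r*dt) * [p*0.000000 + (1-p)*0.089086] = 0.045206
  V(1,1) = exp(-r*dt) * [p*0.089086 + (1-p)*0.316814] = 0.203583
  V(0,0) = exp(-r*dt) * [p*0.045206 + (1-p)*0.203583] = 0.125034


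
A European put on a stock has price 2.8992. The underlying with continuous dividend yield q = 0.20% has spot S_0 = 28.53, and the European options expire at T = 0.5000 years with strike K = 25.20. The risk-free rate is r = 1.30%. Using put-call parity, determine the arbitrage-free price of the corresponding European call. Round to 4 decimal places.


Answer: Call price = 6.3640

Derivation:
Put-call parity: C - P = S_0 * exp(-qT) - K * exp(-rT).
S_0 * exp(-qT) = 28.5300 * 0.99900050 = 28.50148426
K * exp(-rT) = 25.2000 * 0.99352108 = 25.03673120
C = P + S*exp(-qT) - K*exp(-rT)
C = 2.8992 + 28.50148426 - 25.03673120 = 6.3640


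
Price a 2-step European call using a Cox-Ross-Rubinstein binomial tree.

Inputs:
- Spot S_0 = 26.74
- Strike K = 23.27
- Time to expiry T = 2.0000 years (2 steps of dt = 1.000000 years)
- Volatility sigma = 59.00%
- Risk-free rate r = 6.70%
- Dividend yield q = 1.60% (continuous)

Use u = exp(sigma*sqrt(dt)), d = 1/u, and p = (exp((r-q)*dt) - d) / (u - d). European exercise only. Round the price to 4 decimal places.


Answer: Price = V(0,0) = 10.3094

Derivation:
dt = T/N = 1.000000
u = exp(sigma*sqrt(dt)) = 1.803988; d = 1/u = 0.554327
p = (exp((r-q)*dt) - d) / (u - d) = 0.398505
Discount per step: exp(-r*dt) = 0.935195
Stock lattice S(k, i) with i counting down-moves:
  k=0: S(0,0) = 26.7400
  k=1: S(1,0) = 48.2387; S(1,1) = 14.8227
  k=2: S(2,0) = 87.0220; S(2,1) = 26.7400; S(2,2) = 8.2166
Terminal payoffs V(N, i) = max(S_T - K, 0):
  V(2,0) = 63.751966; V(2,1) = 3.470000; V(2,2) = 0.000000
Backward induction: V(k, i) = exp(-r*dt) * [p * V(k+1, i) + (1-p) * V(k+1, i+1)].
  V(1,0) = exp(-r*dt) * [p*63.751966 + (1-p)*3.470000] = 25.710981
  V(1,1) = exp(-r*dt) * [p*3.470000 + (1-p)*0.000000] = 1.293198
  V(0,0) = exp(-r*dt) * [p*25.710981 + (1-p)*1.293198] = 10.309400


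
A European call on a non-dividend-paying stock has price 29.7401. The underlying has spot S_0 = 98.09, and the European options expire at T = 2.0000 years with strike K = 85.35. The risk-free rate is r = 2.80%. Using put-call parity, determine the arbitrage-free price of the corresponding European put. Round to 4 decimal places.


Answer: Put price = 12.3519

Derivation:
Put-call parity: C - P = S_0 * exp(-qT) - K * exp(-rT).
S_0 * exp(-qT) = 98.0900 * 1.00000000 = 98.09000000
K * exp(-rT) = 85.3500 * 0.94553914 = 80.70176525
P = C - S*exp(-qT) + K*exp(-rT)
P = 29.7401 - 98.09000000 + 80.70176525 = 12.3519


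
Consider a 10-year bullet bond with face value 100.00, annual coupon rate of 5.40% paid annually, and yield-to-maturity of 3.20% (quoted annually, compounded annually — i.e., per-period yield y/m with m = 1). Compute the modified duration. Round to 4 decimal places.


Coupon per period c = face * coupon_rate / m = 5.400000
Periods per year m = 1; per-period yield y/m = 0.032000
Number of cashflows N = 10
Cashflows (t years, CF_t, discount factor 1/(1+y/m)^(m*t), PV):
  t = 1.0000: CF_t = 5.400000, DF = 0.968992, PV = 5.232558
  t = 2.0000: CF_t = 5.400000, DF = 0.938946, PV = 5.070308
  t = 3.0000: CF_t = 5.400000, DF = 0.909831, PV = 4.913089
  t = 4.0000: CF_t = 5.400000, DF = 0.881620, PV = 4.760746
  t = 5.0000: CF_t = 5.400000, DF = 0.854283, PV = 4.613126
  t = 6.0000: CF_t = 5.400000, DF = 0.827793, PV = 4.470083
  t = 7.0000: CF_t = 5.400000, DF = 0.802125, PV = 4.331476
  t = 8.0000: CF_t = 5.400000, DF = 0.777253, PV = 4.197166
  t = 9.0000: CF_t = 5.400000, DF = 0.753152, PV = 4.067022
  t = 10.0000: CF_t = 105.400000, DF = 0.729799, PV = 76.920773
Price P = sum_t PV_t = 118.576346
First compute Macaulay numerator sum_t t * PV_t:
  t * PV_t at t = 1.0000: 5.232558
  t * PV_t at t = 2.0000: 10.140617
  t * PV_t at t = 3.0000: 14.739268
  t * PV_t at t = 4.0000: 19.042982
  t * PV_t at t = 5.0000: 23.065628
  t * PV_t at t = 6.0000: 26.820497
  t * PV_t at t = 7.0000: 30.320330
  t * PV_t at t = 8.0000: 33.577331
  t * PV_t at t = 9.0000: 36.603195
  t * PV_t at t = 10.0000: 769.207726
Macaulay duration D = 968.750132 / 118.576346 = 8.169843
Modified duration = D / (1 + y/m) = 8.169843 / (1 + 0.032000) = 7.916515

Answer: Modified duration = 7.9165


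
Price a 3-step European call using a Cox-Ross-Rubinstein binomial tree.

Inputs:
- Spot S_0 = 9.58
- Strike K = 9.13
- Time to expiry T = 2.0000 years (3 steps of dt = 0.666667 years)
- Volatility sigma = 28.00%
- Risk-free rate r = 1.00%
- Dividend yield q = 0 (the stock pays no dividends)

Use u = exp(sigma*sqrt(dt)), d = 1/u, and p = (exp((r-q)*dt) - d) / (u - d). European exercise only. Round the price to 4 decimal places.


dt = T/N = 0.666667
u = exp(sigma*sqrt(dt)) = 1.256863; d = 1/u = 0.795632
p = (exp((r-q)*dt) - d) / (u - d) = 0.457595
Discount per step: exp(-r*dt) = 0.993356
Stock lattice S(k, i) with i counting down-moves:
  k=0: S(0,0) = 9.5800
  k=1: S(1,0) = 12.0407; S(1,1) = 7.6222
  k=2: S(2,0) = 15.1336; S(2,1) = 9.5800; S(2,2) = 6.0644
  k=3: S(3,0) = 19.0208; S(3,1) = 12.0407; S(3,2) = 7.6222; S(3,3) = 4.8250
Terminal payoffs V(N, i) = max(S_T - K, 0):
  V(3,0) = 9.890830; V(3,1) = 2.910749; V(3,2) = 0.000000; V(3,3) = 0.000000
Backward induction: V(k, i) = exp(-r*dt) * [p * V(k+1, i) + (1-p) * V(k+1, i+1)].
  V(2,0) = exp(-r*dt) * [p*9.890830 + (1-p)*2.910749] = 6.064238
  V(2,1) = exp(-r*dt) * [p*2.910749 + (1-p)*0.000000] = 1.323095
  V(2,2) = exp(-r*dt) * [p*0.000000 + (1-p)*0.000000] = 0.000000
  V(1,0) = exp(-r*dt) * [p*6.064238 + (1-p)*1.323095] = 3.469412
  V(1,1) = exp(-r*dt) * [p*1.323095 + (1-p)*0.000000] = 0.601419
  V(0,0) = exp(-r*dt) * [p*3.469412 + (1-p)*0.601419] = 1.901083

Answer: Price = V(0,0) = 1.9011


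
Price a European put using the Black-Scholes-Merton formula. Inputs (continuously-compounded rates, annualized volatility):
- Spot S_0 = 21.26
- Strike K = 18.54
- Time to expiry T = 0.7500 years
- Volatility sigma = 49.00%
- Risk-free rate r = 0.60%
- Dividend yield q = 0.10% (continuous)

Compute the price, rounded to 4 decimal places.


Answer: Price = 2.1203

Derivation:
d1 = (ln(S/K) + (r - q + 0.5*sigma^2) * T) / (sigma * sqrt(T)) = 0.54361490
d2 = d1 - sigma * sqrt(T) = 0.11926245
exp(-rT) = 0.99551011; exp(-qT) = 0.99925028
P = K * exp(-rT) * N(-d2) - S_0 * exp(-qT) * N(-d1)
N(-d1) = 0.29335325; N(-d2) = 0.45253372
P = 18.5400 * 0.99551011 * 0.45253372 - 21.2600 * 0.99925028 * 0.29335325 = 2.1203


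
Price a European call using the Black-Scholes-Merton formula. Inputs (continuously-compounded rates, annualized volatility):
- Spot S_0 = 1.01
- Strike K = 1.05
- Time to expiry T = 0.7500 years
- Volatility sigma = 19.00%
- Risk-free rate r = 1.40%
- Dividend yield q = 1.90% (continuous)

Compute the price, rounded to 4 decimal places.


d1 = (ln(S/K) + (r - q + 0.5*sigma^2) * T) / (sigma * sqrt(T)) = -0.17656182
d2 = d1 - sigma * sqrt(T) = -0.34110664
exp(-rT) = 0.98955493; exp(-qT) = 0.98585105
C = S_0 * exp(-qT) * N(d1) - K * exp(-rT) * N(d2)
N(d1) = 0.42992629; N(d2) = 0.36651165
C = 1.0100 * 0.98585105 * 0.42992629 - 1.0500 * 0.98955493 * 0.36651165 = 0.0473

Answer: Price = 0.0473


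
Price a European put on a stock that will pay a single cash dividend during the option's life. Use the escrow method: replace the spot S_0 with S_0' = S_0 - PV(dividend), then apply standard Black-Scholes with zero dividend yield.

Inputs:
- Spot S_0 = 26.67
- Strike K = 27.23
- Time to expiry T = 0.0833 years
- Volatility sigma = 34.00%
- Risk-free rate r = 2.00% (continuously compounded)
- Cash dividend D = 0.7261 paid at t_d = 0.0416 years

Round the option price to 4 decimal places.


PV(D) = D * exp(-r * t_d) = 0.7261 * 0.99916835 = 0.72549614
S_0' = S_0 - PV(D) = 26.6700 - 0.72549614 = 25.94450386
d1 = (ln(S_0'/K) + (r + sigma^2/2)*T) / (sigma*sqrt(T)) = -0.42676871
d2 = d1 - sigma*sqrt(T) = -0.52489862
exp(-rT) = 0.99833539
N(-d1) = 0.66522610; N(-d2) = 0.70017317
P = K * exp(-rT) * N(-d2) - S_0' * N(-d1) = 27.2300 * 0.99833539 * 0.70017317 - 25.94450386 * 0.66522610 = 1.7750

Answer: Price = 1.7750


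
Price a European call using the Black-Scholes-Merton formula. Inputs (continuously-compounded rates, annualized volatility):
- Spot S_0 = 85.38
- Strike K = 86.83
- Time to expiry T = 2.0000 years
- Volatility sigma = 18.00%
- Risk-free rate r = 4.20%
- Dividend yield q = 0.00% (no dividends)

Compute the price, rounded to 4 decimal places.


Answer: Price = 11.4272

Derivation:
d1 = (ln(S/K) + (r - q + 0.5*sigma^2) * T) / (sigma * sqrt(T)) = 0.39110743
d2 = d1 - sigma * sqrt(T) = 0.13654899
exp(-rT) = 0.91943126; exp(-qT) = 1.00000000
C = S_0 * exp(-qT) * N(d1) - K * exp(-rT) * N(d2)
N(d1) = 0.65214108; N(d2) = 0.55430635
C = 85.3800 * 1.00000000 * 0.65214108 - 86.8300 * 0.91943126 * 0.55430635 = 11.4272


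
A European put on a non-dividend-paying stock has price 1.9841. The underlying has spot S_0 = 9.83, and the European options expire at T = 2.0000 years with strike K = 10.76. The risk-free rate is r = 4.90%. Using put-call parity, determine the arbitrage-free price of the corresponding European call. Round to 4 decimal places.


Put-call parity: C - P = S_0 * exp(-qT) - K * exp(-rT).
S_0 * exp(-qT) = 9.8300 * 1.00000000 = 9.83000000
K * exp(-rT) = 10.7600 * 0.90664890 = 9.75554220
C = P + S*exp(-qT) - K*exp(-rT)
C = 1.9841 + 9.83000000 - 9.75554220 = 2.0586

Answer: Call price = 2.0586


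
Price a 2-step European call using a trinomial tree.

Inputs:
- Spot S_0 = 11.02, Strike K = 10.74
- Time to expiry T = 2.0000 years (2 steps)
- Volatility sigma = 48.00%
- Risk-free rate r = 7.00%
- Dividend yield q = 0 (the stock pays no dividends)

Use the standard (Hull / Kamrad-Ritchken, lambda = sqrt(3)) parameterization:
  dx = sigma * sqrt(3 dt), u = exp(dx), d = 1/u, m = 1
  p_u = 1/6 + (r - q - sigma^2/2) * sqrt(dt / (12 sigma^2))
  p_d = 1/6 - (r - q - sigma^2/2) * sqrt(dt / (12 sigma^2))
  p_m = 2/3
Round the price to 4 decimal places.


dt = T/N = 1.000000; dx = sigma*sqrt(3*dt) = 0.831384
u = exp(dx) = 2.296496; d = 1/u = 0.435446
p_u = 0.139483, p_m = 0.666667, p_d = 0.193850
Discount per step: exp(-r*dt) = 0.932394
Stock lattice S(k, j) with j the centered position index:
  k=0: S(0,+0) = 11.0200
  k=1: S(1,-1) = 4.7986; S(1,+0) = 11.0200; S(1,+1) = 25.3074
  k=2: S(2,-2) = 2.0895; S(2,-1) = 4.7986; S(2,+0) = 11.0200; S(2,+1) = 25.3074; S(2,+2) = 58.1183
Terminal payoffs V(N, j) = max(S_T - K, 0):
  V(2,-2) = 0.000000; V(2,-1) = 0.000000; V(2,+0) = 0.280000; V(2,+1) = 14.567384; V(2,+2) = 47.378299
Backward induction: V(k, j) = exp(-r*dt) * [p_u * V(k+1, j+1) + p_m * V(k+1, j) + p_d * V(k+1, j-1)]
  V(1,-1) = exp(-r*dt) * [p_u*0.280000 + p_m*0.000000 + p_d*0.000000] = 0.036415
  V(1,+0) = exp(-r*dt) * [p_u*14.567384 + p_m*0.280000 + p_d*0.000000] = 2.068581
  V(1,+1) = exp(-r*dt) * [p_u*47.378299 + p_m*14.567384 + p_d*0.280000] = 15.267332
  V(0,+0) = exp(-r*dt) * [p_u*15.267332 + p_m*2.068581 + p_d*0.036415] = 3.277968

Answer: Price = V(0,0) = 3.2780


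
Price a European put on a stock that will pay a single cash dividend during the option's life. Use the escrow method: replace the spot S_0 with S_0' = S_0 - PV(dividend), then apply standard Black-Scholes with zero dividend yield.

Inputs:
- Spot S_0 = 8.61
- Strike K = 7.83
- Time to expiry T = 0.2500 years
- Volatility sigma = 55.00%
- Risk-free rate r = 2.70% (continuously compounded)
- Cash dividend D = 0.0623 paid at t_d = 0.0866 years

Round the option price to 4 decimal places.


PV(D) = D * exp(-r * t_d) = 0.0623 * 0.99766453 = 0.06215450
S_0' = S_0 - PV(D) = 8.6100 - 0.06215450 = 8.54784550
d1 = (ln(S_0'/K) + (r + sigma^2/2)*T) / (sigma*sqrt(T)) = 0.48101546
d2 = d1 - sigma*sqrt(T) = 0.20601546
exp(-rT) = 0.99327273
N(-d1) = 0.31525275; N(-d2) = 0.41838942
P = K * exp(-rT) * N(-d2) - S_0' * N(-d1) = 7.8300 * 0.99327273 * 0.41838942 - 8.54784550 * 0.31525275 = 0.5592

Answer: Price = 0.5592


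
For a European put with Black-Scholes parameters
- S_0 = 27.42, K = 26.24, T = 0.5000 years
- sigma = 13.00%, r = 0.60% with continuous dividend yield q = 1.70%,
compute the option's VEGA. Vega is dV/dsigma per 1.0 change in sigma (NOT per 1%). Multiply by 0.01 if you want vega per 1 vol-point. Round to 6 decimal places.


Answer: Vega = 6.884754

Derivation:
d1 = 0.4646530296; d2 = 0.3727291481
phi(d1) = 0.3581190693; exp(-qT) = 0.9915360229; exp(-rT) = 0.9970044955
Vega = S * exp(-qT) * phi(d1) * sqrt(T) = 27.4200 * 0.9915360229 * 0.3581190693 * 0.7071067812 = 6.884754


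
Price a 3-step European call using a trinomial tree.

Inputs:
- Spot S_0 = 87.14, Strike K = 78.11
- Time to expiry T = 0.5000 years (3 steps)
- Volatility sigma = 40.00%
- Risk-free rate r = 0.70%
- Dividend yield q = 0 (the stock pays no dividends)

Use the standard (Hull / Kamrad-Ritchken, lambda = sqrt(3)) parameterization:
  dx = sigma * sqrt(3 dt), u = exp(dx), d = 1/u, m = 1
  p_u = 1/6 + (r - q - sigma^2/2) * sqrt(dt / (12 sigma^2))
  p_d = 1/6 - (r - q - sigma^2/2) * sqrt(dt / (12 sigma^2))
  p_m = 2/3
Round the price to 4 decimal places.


dt = T/N = 0.166667; dx = sigma*sqrt(3*dt) = 0.282843
u = exp(dx) = 1.326896; d = 1/u = 0.753638
p_u = 0.145159, p_m = 0.666667, p_d = 0.188174
Discount per step: exp(-r*dt) = 0.998834
Stock lattice S(k, j) with j the centered position index:
  k=0: S(0,+0) = 87.1400
  k=1: S(1,-1) = 65.6720; S(1,+0) = 87.1400; S(1,+1) = 115.6258
  k=2: S(2,-2) = 49.4930; S(2,-1) = 65.6720; S(2,+0) = 87.1400; S(2,+1) = 115.6258; S(2,+2) = 153.4234
  k=3: S(3,-3) = 37.2998; S(3,-2) = 49.4930; S(3,-1) = 65.6720; S(3,+0) = 87.1400; S(3,+1) = 115.6258; S(3,+2) = 153.4234; S(3,+3) = 203.5770
Terminal payoffs V(N, j) = max(S_T - K, 0):
  V(3,-3) = 0.000000; V(3,-2) = 0.000000; V(3,-1) = 0.000000; V(3,+0) = 9.030000; V(3,+1) = 37.515756; V(3,+2) = 75.313404; V(3,+3) = 125.466969
Backward induction: V(k, j) = exp(-r*dt) * [p_u * V(k+1, j+1) + p_m * V(k+1, j) + p_d * V(k+1, j-1)]
  V(2,-2) = exp(-r*dt) * [p_u*0.000000 + p_m*0.000000 + p_d*0.000000] = 0.000000
  V(2,-1) = exp(-r*dt) * [p_u*9.030000 + p_m*0.000000 + p_d*0.000000] = 1.309256
  V(2,+0) = exp(-r*dt) * [p_u*37.515756 + p_m*9.030000 + p_d*0.000000] = 11.452375
  V(2,+1) = exp(-r*dt) * [p_u*75.313404 + p_m*37.515756 + p_d*9.030000] = 37.598235
  V(2,+2) = exp(-r*dt) * [p_u*125.466969 + p_m*75.313404 + p_d*37.515756] = 75.393074
  V(1,-1) = exp(-r*dt) * [p_u*11.452375 + p_m*1.309256 + p_d*0.000000] = 2.532295
  V(1,+0) = exp(-r*dt) * [p_u*37.598235 + p_m*11.452375 + p_d*1.309256] = 13.323448
  V(1,+1) = exp(-r*dt) * [p_u*75.393074 + p_m*37.598235 + p_d*11.452375] = 38.120007
  V(0,+0) = exp(-r*dt) * [p_u*38.120007 + p_m*13.323448 + p_d*2.532295] = 14.874903

Answer: Price = V(0,0) = 14.8749


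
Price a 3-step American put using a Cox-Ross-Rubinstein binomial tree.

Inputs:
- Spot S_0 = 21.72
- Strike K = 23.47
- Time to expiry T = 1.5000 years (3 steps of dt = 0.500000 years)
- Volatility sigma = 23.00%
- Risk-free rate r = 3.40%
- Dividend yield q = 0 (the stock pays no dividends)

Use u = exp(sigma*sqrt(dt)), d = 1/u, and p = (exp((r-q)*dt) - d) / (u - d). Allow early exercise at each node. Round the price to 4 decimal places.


Answer: Price = V(0,0) = 2.9848

Derivation:
dt = T/N = 0.500000
u = exp(sigma*sqrt(dt)) = 1.176607; d = 1/u = 0.849902
p = (exp((r-q)*dt) - d) / (u - d) = 0.511910
Discount per step: exp(-r*dt) = 0.983144
Stock lattice S(k, i) with i counting down-moves:
  k=0: S(0,0) = 21.7200
  k=1: S(1,0) = 25.5559; S(1,1) = 18.4599
  k=2: S(2,0) = 30.0692; S(2,1) = 21.7200; S(2,2) = 15.6891
  k=3: S(3,0) = 35.3797; S(3,1) = 25.5559; S(3,2) = 18.4599; S(3,3) = 13.3342
Terminal payoffs V(N, i) = max(K - S_T, 0):
  V(3,0) = 0.000000; V(3,1) = 0.000000; V(3,2) = 5.010135; V(3,3) = 10.135831
Backward induction: V(k, i) = exp(-r*dt) * [p * V(k+1, i) + (1-p) * V(k+1, i+1)]; then take max(V_cont, immediate exercise) for American.
  V(2,0) = exp(-r*dt) * [p*0.000000 + (1-p)*0.000000] = 0.000000; exercise = 0.000000; V(2,0) = max -> 0.000000
  V(2,1) = exp(-r*dt) * [p*0.000000 + (1-p)*5.010135] = 2.404175; exercise = 1.750000; V(2,1) = max -> 2.404175
  V(2,2) = exp(-r*dt) * [p*5.010135 + (1-p)*10.135831] = 7.385311; exercise = 7.780929; V(2,2) = max -> 7.780929
  V(1,0) = exp(-r*dt) * [p*0.000000 + (1-p)*2.404175] = 1.153673; exercise = 0.000000; V(1,0) = max -> 1.153673
  V(1,1) = exp(-r*dt) * [p*2.404175 + (1-p)*7.780929] = 4.943751; exercise = 5.010135; V(1,1) = max -> 5.010135
  V(0,0) = exp(-r*dt) * [p*1.153673 + (1-p)*5.010135] = 2.984797; exercise = 1.750000; V(0,0) = max -> 2.984797


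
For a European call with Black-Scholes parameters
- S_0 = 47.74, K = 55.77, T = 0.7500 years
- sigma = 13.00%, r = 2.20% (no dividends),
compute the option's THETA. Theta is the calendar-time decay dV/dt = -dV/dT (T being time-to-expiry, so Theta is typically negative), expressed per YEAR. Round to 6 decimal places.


d1 = -1.1780518652; d2 = -1.2906351677
phi(d1) = 0.1993204134; exp(-qT) = 1.0000000000; exp(-rT) = 0.9836353794
Theta = -S*exp(-qT)*phi(d1)*sigma/(2*sqrt(T)) - r*K*exp(-rT)*N(d2) + q*S*exp(-qT)*N(d1)
N(d1) = 0.1193879650; N(d2) = 0.0984151077; sqrt(T) = 0.8660254038
Term 1 = -47.7400 * 1.0000000000 * 0.1993204134 * 0.1300 / (2 * 0.8660254038) = -0.7141951865
Term 2 = -0.0220 * 55.7700 * 0.9836353794 * 0.0984151077 = -0.1187734136
Term 3 = 0 (no dividend yield, q = 0)
Theta = -0.7141951865 + (-0.1187734136) + (0.0000000000) = -0.832969

Answer: Theta = -0.832969


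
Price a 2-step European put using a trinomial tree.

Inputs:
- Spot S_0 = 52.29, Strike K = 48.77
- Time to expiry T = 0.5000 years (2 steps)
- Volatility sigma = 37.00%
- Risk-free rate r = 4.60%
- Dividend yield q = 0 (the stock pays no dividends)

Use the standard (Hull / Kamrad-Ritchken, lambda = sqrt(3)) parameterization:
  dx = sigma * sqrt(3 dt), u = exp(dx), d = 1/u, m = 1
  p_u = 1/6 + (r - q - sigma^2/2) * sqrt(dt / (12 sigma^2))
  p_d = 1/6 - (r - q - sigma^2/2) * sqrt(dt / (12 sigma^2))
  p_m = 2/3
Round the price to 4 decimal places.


Answer: Price = V(0,0) = 3.1105

Derivation:
dt = T/N = 0.250000; dx = sigma*sqrt(3*dt) = 0.320429
u = exp(dx) = 1.377719; d = 1/u = 0.725837
p_u = 0.157909, p_m = 0.666667, p_d = 0.175424
Discount per step: exp(-r*dt) = 0.988566
Stock lattice S(k, j) with j the centered position index:
  k=0: S(0,+0) = 52.2900
  k=1: S(1,-1) = 37.9540; S(1,+0) = 52.2900; S(1,+1) = 72.0409
  k=2: S(2,-2) = 27.5485; S(2,-1) = 37.9540; S(2,+0) = 52.2900; S(2,+1) = 72.0409; S(2,+2) = 99.2522
Terminal payoffs V(N, j) = max(K - S_T, 0):
  V(2,-2) = 21.221548; V(2,-1) = 10.815968; V(2,+0) = 0.000000; V(2,+1) = 0.000000; V(2,+2) = 0.000000
Backward induction: V(k, j) = exp(-r*dt) * [p_u * V(k+1, j+1) + p_m * V(k+1, j) + p_d * V(k+1, j-1)]
  V(1,-1) = exp(-r*dt) * [p_u*0.000000 + p_m*10.815968 + p_d*21.221548] = 10.808409
  V(1,+0) = exp(-r*dt) * [p_u*0.000000 + p_m*0.000000 + p_d*10.815968] = 1.875690
  V(1,+1) = exp(-r*dt) * [p_u*0.000000 + p_m*0.000000 + p_d*0.000000] = 0.000000
  V(0,+0) = exp(-r*dt) * [p_u*0.000000 + p_m*1.875690 + p_d*10.808409] = 3.110542


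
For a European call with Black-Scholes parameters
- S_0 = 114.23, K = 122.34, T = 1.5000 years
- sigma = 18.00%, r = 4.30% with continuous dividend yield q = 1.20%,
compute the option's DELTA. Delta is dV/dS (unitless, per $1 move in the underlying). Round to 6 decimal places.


d1 = 0.0100243369; d2 = -0.2104297400
phi(d1) = 0.3989222366; exp(-qT) = 0.9821610324; exp(-rT) = 0.9375361143
N(d1) = 0.5039990648
Delta = exp(-qT) * N(d1) = 0.9821610324 * 0.5039990648 = 0.495008

Answer: Delta = 0.495008


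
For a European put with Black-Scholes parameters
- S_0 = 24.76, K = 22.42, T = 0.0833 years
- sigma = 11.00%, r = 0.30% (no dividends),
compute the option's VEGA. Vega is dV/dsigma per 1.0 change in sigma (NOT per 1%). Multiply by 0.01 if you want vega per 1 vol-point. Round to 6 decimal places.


Answer: Vega = 0.019921

Derivation:
d1 = 3.1507549543; d2 = 3.1190070410
phi(d1) = 0.0027876205; exp(-qT) = 1.0000000000; exp(-rT) = 0.9997501312
Vega = S * exp(-qT) * phi(d1) * sqrt(T) = 24.7600 * 1.0000000000 * 0.0027876205 * 0.2886173938 = 0.019921


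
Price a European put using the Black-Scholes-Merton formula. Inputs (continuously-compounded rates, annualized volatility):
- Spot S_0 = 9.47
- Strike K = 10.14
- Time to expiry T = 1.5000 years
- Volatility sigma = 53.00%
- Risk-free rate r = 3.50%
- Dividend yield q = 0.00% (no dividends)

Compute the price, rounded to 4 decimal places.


d1 = (ln(S/K) + (r - q + 0.5*sigma^2) * T) / (sigma * sqrt(T)) = 0.30012552
d2 = d1 - sigma * sqrt(T) = -0.34898927
exp(-rT) = 0.94885432; exp(-qT) = 1.00000000
P = K * exp(-rT) * N(-d2) - S_0 * exp(-qT) * N(-d1)
N(-d1) = 0.38204071; N(-d2) = 0.63645132
P = 10.1400 * 0.94885432 * 0.63645132 - 9.4700 * 1.00000000 * 0.38204071 = 2.5056

Answer: Price = 2.5056


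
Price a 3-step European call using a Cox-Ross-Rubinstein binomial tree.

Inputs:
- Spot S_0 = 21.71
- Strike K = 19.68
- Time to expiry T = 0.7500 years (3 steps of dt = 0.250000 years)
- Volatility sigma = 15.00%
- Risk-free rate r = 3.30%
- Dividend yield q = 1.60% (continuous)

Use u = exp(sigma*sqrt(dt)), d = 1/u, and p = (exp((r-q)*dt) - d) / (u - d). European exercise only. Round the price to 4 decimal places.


Answer: Price = V(0,0) = 2.5218

Derivation:
dt = T/N = 0.250000
u = exp(sigma*sqrt(dt)) = 1.077884; d = 1/u = 0.927743
p = (exp((r-q)*dt) - d) / (u - d) = 0.509626
Discount per step: exp(-r*dt) = 0.991784
Stock lattice S(k, i) with i counting down-moves:
  k=0: S(0,0) = 21.7100
  k=1: S(1,0) = 23.4009; S(1,1) = 20.1413
  k=2: S(2,0) = 25.2234; S(2,1) = 21.7100; S(2,2) = 18.6860
  k=3: S(3,0) = 27.1879; S(3,1) = 23.4009; S(3,2) = 20.1413; S(3,3) = 17.3358
Terminal payoffs V(N, i) = max(S_T - K, 0):
  V(3,0) = 7.507926; V(3,1) = 3.720865; V(3,2) = 0.461311; V(3,3) = 0.000000
Backward induction: V(k, i) = exp(-r*dt) * [p * V(k+1, i) + (1-p) * V(k+1, i+1)].
  V(2,0) = exp(-r*dt) * [p*7.507926 + (1-p)*3.720865] = 5.604421
  V(2,1) = exp(-r*dt) * [p*3.720865 + (1-p)*0.461311] = 2.105026
  V(2,2) = exp(-r*dt) * [p*0.461311 + (1-p)*0.000000] = 0.233164
  V(1,0) = exp(-r*dt) * [p*5.604421 + (1-p)*2.105026] = 3.856461
  V(1,1) = exp(-r*dt) * [p*2.105026 + (1-p)*0.233164] = 1.177360
  V(0,0) = exp(-r*dt) * [p*3.856461 + (1-p)*1.177360] = 2.521808


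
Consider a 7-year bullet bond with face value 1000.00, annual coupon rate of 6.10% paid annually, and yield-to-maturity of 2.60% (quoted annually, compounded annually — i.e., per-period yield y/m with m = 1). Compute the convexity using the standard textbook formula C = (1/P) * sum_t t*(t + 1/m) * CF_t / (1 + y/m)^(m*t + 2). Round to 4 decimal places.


Coupon per period c = face * coupon_rate / m = 61.000000
Periods per year m = 1; per-period yield y/m = 0.026000
Number of cashflows N = 7
Cashflows (t years, CF_t, discount factor 1/(1+y/m)^(m*t), PV):
  t = 1.0000: CF_t = 61.000000, DF = 0.974659, PV = 59.454191
  t = 2.0000: CF_t = 61.000000, DF = 0.949960, PV = 57.947555
  t = 3.0000: CF_t = 61.000000, DF = 0.925887, PV = 56.479098
  t = 4.0000: CF_t = 61.000000, DF = 0.902424, PV = 55.047854
  t = 5.0000: CF_t = 61.000000, DF = 0.879555, PV = 53.652879
  t = 6.0000: CF_t = 61.000000, DF = 0.857266, PV = 52.293254
  t = 7.0000: CF_t = 1061.000000, DF = 0.835542, PV = 886.510448
Price P = sum_t PV_t = 1221.385279
Convexity numerator sum_t t*(t + 1/m) * CF_t / (1+y/m)^(m*t + 2):
  t = 1.0000: term = 112.958196
  t = 2.0000: term = 330.287123
  t = 3.0000: term = 643.834548
  t = 4.0000: term = 1045.865088
  t = 5.0000: term = 1529.042526
  t = 6.0000: term = 2086.412804
  t = 7.0000: term = 47160.365678
Convexity = (1/P) * sum = 52908.765963 / 1221.385279 = 43.318654

Answer: Convexity = 43.3187


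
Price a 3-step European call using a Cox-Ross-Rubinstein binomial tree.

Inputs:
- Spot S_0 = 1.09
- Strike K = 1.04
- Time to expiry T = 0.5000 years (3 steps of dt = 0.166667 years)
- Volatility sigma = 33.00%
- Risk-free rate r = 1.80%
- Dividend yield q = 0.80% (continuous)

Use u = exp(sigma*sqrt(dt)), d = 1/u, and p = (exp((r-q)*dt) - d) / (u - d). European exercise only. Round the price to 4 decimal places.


Answer: Price = V(0,0) = 0.1346

Derivation:
dt = T/N = 0.166667
u = exp(sigma*sqrt(dt)) = 1.144219; d = 1/u = 0.873959
p = (exp((r-q)*dt) - d) / (u - d) = 0.472542
Discount per step: exp(-r*dt) = 0.997004
Stock lattice S(k, i) with i counting down-moves:
  k=0: S(0,0) = 1.0900
  k=1: S(1,0) = 1.2472; S(1,1) = 0.9526
  k=2: S(2,0) = 1.4271; S(2,1) = 1.0900; S(2,2) = 0.8325
  k=3: S(3,0) = 1.6329; S(3,1) = 1.2472; S(3,2) = 0.9526; S(3,3) = 0.7276
Terminal payoffs V(N, i) = max(S_T - K, 0):
  V(3,0) = 0.592877; V(3,1) = 0.207198; V(3,2) = 0.000000; V(3,3) = 0.000000
Backward induction: V(k, i) = exp(-r*dt) * [p * V(k+1, i) + (1-p) * V(k+1, i+1)].
  V(2,0) = exp(-r*dt) * [p*0.592877 + (1-p)*0.207198] = 0.388281
  V(2,1) = exp(-r*dt) * [p*0.207198 + (1-p)*0.000000] = 0.097617
  V(2,2) = exp(-r*dt) * [p*0.000000 + (1-p)*0.000000] = 0.000000
  V(1,0) = exp(-r*dt) * [p*0.388281 + (1-p)*0.097617] = 0.234264
  V(1,1) = exp(-r*dt) * [p*0.097617 + (1-p)*0.000000] = 0.045990
  V(0,0) = exp(-r*dt) * [p*0.234264 + (1-p)*0.045990] = 0.134553


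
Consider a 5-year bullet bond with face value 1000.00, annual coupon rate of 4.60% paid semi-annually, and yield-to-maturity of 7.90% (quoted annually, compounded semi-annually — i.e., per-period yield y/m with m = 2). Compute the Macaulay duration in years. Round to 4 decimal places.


Answer: Macaulay duration = 4.4796 years

Derivation:
Coupon per period c = face * coupon_rate / m = 23.000000
Periods per year m = 2; per-period yield y/m = 0.039500
Number of cashflows N = 10
Cashflows (t years, CF_t, discount factor 1/(1+y/m)^(m*t), PV):
  t = 0.5000: CF_t = 23.000000, DF = 0.962001, PV = 22.126022
  t = 1.0000: CF_t = 23.000000, DF = 0.925446, PV = 21.285255
  t = 1.5000: CF_t = 23.000000, DF = 0.890280, PV = 20.476435
  t = 2.0000: CF_t = 23.000000, DF = 0.856450, PV = 19.698351
  t = 2.5000: CF_t = 23.000000, DF = 0.823906, PV = 18.949832
  t = 3.0000: CF_t = 23.000000, DF = 0.792598, PV = 18.229757
  t = 3.5000: CF_t = 23.000000, DF = 0.762480, PV = 17.537044
  t = 4.0000: CF_t = 23.000000, DF = 0.733507, PV = 16.870653
  t = 4.5000: CF_t = 23.000000, DF = 0.705634, PV = 16.229584
  t = 5.0000: CF_t = 1023.000000, DF = 0.678821, PV = 694.433554
Price P = sum_t PV_t = 865.836486
Macaulay numerator sum_t t * PV_t:
  t * PV_t at t = 0.5000: 11.063011
  t * PV_t at t = 1.0000: 21.285255
  t * PV_t at t = 1.5000: 30.714653
  t * PV_t at t = 2.0000: 39.396701
  t * PV_t at t = 2.5000: 47.374580
  t * PV_t at t = 3.0000: 54.689270
  t * PV_t at t = 3.5000: 61.379652
  t * PV_t at t = 4.0000: 67.482611
  t * PV_t at t = 4.5000: 73.033129
  t * PV_t at t = 5.0000: 3472.167769
Macaulay duration D = (sum_t t * PV_t) / P = 3878.586632 / 865.836486 = 4.479583
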